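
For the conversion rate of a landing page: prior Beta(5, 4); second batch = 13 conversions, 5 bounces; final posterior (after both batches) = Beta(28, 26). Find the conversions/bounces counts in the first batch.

Because Beta–binomial updating is additive in the counts, the combined data contributed (α_post−α_prior, β_post−β_prior) successes and failures.
Total across both batches: 28−5=23 conversions, 26−4=22 bounces.
Subtract the second batch: 23−13=10 conversions and 22−5=17 bounces.

10 conversions and 17 bounces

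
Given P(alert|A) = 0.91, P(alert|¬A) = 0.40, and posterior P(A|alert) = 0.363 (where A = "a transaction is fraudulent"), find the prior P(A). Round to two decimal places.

In odds form, posterior odds = prior odds × likelihood ratio, so prior odds = posterior odds ÷ LR.
Posterior odds = 0.363/(1−0.363) = 0.5699. LR = 0.91/0.40 = 2.2750.
Prior odds = 0.5699/2.2750 = 0.2505, so P(A) = 0.2505/(1+0.2505) ≈ 0.20.

P(A) = 0.20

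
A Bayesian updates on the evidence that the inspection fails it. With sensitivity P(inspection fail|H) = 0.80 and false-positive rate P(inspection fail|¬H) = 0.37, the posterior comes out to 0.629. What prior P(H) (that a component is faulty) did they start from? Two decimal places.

Bayes' rule in odds form gives O(H|E) = O(H)·[P(E|H)/P(E|¬H)], hence O(H) = O(H|E)/LR.
Posterior odds = 0.629/(1−0.629) = 1.6954. LR = 0.80/0.37 = 2.1622.
Prior odds = 1.6954/2.1622 = 0.7841, so P(H) = 0.7841/(1+0.7841) ≈ 0.44.

P(H) = 0.44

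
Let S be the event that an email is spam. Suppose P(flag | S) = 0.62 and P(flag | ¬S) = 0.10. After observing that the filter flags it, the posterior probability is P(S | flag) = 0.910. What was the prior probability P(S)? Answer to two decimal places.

P(S) = 0.62

In odds form, posterior odds = prior odds × likelihood ratio, so prior odds = posterior odds ÷ LR.
Posterior odds = 0.910/(1−0.910) = 10.1111. LR = 0.62/0.10 = 6.2000.
Prior odds = 10.1111/6.2000 = 1.6308, so P(S) = 1.6308/(1+1.6308) ≈ 0.62.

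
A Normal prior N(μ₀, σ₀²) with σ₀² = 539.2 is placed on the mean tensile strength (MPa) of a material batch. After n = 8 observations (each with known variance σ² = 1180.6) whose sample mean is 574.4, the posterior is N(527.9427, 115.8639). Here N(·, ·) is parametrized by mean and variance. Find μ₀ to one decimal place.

The posterior mean is a precision-weighted average: μ_n = (τ₀μ₀ + τ_data·x̄)/(τ₀+τ_data), with τ₀=1/σ₀² and τ_data=n/σ².
Here τ₀ = 1/539.2 = 0.001855 and τ_data = 8/1180.6 = 0.006776, so τ_n = 0.008631.
Rearranging for μ₀: μ₀ = (μ_n·τ_n − τ_data·x̄)/τ₀ = (527.9427·0.008631 − 0.006776·574.4) / 0.001855 = 0.664539/0.001855 ≈ 358.2.

μ₀ = 358.2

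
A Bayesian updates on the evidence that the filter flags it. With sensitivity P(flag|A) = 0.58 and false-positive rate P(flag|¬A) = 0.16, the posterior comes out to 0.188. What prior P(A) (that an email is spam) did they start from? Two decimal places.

Bayes' rule in odds form gives O(A|E) = O(A)·[P(E|A)/P(E|¬A)], hence O(A) = O(A|E)/LR.
Posterior odds = 0.188/(1−0.188) = 0.2315. LR = 0.58/0.16 = 3.6250.
Prior odds = 0.2315/3.6250 = 0.0639, so P(A) = 0.0639/(1+0.0639) ≈ 0.06.

P(A) = 0.06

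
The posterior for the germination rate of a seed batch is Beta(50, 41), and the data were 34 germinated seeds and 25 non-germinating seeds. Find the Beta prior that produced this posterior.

Beta(16, 16)

Beta is conjugate to the binomial likelihood: posterior = Beta(α+s, β+f).
Subtract the data counts: 50−34=16, 41−25=16.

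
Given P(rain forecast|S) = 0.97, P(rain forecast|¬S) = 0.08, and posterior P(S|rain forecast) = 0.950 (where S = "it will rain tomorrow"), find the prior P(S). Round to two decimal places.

P(S) = 0.61

In odds form, posterior odds = prior odds × likelihood ratio, so prior odds = posterior odds ÷ LR.
Posterior odds = 0.950/(1−0.950) = 19.0000. LR = 0.97/0.08 = 12.1250.
Prior odds = 19.0000/12.1250 = 1.5670, so P(S) = 1.5670/(1+1.5670) ≈ 0.61.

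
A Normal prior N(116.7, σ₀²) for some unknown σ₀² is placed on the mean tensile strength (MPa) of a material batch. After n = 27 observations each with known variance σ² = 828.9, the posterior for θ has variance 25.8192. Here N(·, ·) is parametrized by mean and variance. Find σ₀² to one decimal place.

σ₀² = 162.4

Posterior precision equals prior precision plus data precision: 1/σ_n² = 1/σ₀² + n/σ².
So 1/σ₀² = 1/25.8192 − 27/828.9 = 0.038731 − 0.032573 = 0.006158.
Hence σ₀² = 1/0.006158 ≈ 162.4.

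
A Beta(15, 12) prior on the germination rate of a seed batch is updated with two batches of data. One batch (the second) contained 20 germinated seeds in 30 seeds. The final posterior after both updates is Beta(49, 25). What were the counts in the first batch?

Sequential conjugate updates are equivalent to a single update on the pooled data, so total successes = posterior α − prior α and total failures = posterior β − prior β.
Total across both batches: 49−15=34 germinated seeds, 25−12=13 non-germinating seeds.
Subtract the second batch: 34−20=14 germinated seeds and 13−10=3 non-germinating seeds.

14 germinated seeds and 3 non-germinating seeds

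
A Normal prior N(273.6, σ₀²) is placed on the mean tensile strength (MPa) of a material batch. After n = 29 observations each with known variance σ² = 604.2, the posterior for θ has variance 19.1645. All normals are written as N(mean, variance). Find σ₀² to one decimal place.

Posterior precision equals prior precision plus data precision: 1/σ_n² = 1/σ₀² + n/σ².
So 1/σ₀² = 1/19.1645 − 29/604.2 = 0.052180 − 0.047997 = 0.004183.
Hence σ₀² = 1/0.004183 ≈ 239.1.

σ₀² = 239.1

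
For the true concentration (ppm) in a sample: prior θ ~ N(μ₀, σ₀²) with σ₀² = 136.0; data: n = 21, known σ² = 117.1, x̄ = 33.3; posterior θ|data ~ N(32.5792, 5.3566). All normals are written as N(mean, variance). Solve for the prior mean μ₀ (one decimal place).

With known observation variance, the Normal–Normal posterior has precision τ_n = τ₀ + n/σ² and mean μ_n = (τ₀μ₀ + (n/σ²)x̄)/τ_n.
Here τ₀ = 1/136.0 = 0.007353 and τ_data = 21/117.1 = 0.179334, so τ_n = 0.186687.
Rearranging for μ₀: μ₀ = (μ_n·τ_n − τ_data·x̄)/τ₀ = (32.5792·0.186687 − 0.179334·33.3) / 0.007353 = 0.110291/0.007353 ≈ 15.0.

μ₀ = 15.0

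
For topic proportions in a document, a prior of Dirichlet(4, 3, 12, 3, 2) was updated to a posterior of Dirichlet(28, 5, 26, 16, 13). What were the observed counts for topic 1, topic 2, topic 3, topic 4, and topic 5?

counts (24, 2, 14, 13, 11)

For a Dirichlet(α) prior with multinomial counts c, the posterior is Dirichlet(α + c) componentwise.
Counts are posterior − prior componentwise: 28−4=24, 5−3=2, 26−12=14, 16−3=13, 13−2=11.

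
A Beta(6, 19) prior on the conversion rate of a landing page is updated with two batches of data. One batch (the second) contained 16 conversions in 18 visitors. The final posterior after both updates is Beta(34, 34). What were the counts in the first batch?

12 conversions and 13 bounces

Because Beta–binomial updating is additive in the counts, the combined data contributed (α_post−α_prior, β_post−β_prior) successes and failures.
Total across both batches: 34−6=28 conversions, 34−19=15 bounces.
Subtract the second batch: 28−16=12 conversions and 15−2=13 bounces.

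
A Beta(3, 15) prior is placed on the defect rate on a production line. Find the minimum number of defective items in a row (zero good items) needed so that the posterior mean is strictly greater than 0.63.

After k defective items and 0 good items the posterior is Beta(3+k, 15), with mean (3+k)/(3+15+k).
Set (3+k)/(18+k) > 0.63 and solve: k > (0.63·18 − 3)/(1 − 0.63) = 22.541.
The smallest integer exceeding 22.541 is 23, and checking k=23: (26)/(41) = 0.6341 > 0.63.

k = 23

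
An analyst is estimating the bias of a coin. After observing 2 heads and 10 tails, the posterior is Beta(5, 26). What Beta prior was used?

A Beta(α, β) prior with s successes and f failures in binomial data gives a Beta(α+s, β+f) posterior.
So α = 5 − 2 = 3 and β = 26 − 10 = 16.

Beta(3, 16)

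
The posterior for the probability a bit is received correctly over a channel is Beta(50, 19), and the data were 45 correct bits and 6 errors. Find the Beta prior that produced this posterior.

A Beta(a, b) prior with s successes and f failures in binomial data gives a Beta(a+s, b+f) posterior.
So a = 50 − 45 = 5 and b = 19 − 6 = 13.

Beta(5, 13)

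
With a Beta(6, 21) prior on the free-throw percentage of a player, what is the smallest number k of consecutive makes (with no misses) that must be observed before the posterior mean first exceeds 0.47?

k = 13

After k makes and 0 misses the posterior is Beta(6+k, 21), with mean (6+k)/(6+21+k).
Set (6+k)/(27+k) > 0.47 and solve: k > (0.47·27 − 6)/(1 − 0.47) = 12.623.
The smallest integer exceeding 12.623 is 13.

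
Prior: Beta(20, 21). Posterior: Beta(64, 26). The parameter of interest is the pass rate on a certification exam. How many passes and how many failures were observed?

A Beta(α, β) prior with s successes and f failures in binomial data gives a Beta(α+s, β+f) posterior.
Match parameters: s=64−20=44, f=26−21=5.

44 passes and 5 failures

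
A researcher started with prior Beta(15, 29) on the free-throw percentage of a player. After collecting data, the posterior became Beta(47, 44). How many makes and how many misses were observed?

32 makes and 15 misses

A Beta(a, b) prior with s successes and f failures in binomial data gives a Beta(a+s, b+f) posterior.
So s = 47 − 15 = 32 and f = 44 − 29 = 15.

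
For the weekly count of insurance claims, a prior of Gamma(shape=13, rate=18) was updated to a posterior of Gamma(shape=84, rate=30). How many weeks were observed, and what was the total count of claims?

n = 12 weeks with total 71 claims

A Gamma(α, β) prior (rate parametrization) on a Poisson rate with n observations summing to S gives posterior Gamma(α+S, β+n).
Matching: Σxᵢ = 84 − 13 = 71 and n = 30 − 18 = 12.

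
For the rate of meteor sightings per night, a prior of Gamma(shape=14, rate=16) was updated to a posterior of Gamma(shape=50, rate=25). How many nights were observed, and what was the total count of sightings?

A Gamma(α, β) prior (rate parametrization) on a Poisson rate with n observations summing to S gives posterior Gamma(α+S, β+n).
Matching: Σxᵢ = 50 − 14 = 36 and n = 25 − 16 = 9.

n = 9 nights with total 36 sightings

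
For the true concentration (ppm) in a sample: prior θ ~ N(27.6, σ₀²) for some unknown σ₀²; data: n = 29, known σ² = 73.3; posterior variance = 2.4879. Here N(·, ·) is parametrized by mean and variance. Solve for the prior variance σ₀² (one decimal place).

For the Normal–Normal model with known σ², precisions add: τ_n = τ₀ + n/σ².
So 1/σ₀² = 1/2.4879 − 29/73.3 = 0.401945 − 0.395634 = 0.006311.
Hence σ₀² = 1/0.006311 ≈ 158.5.

σ₀² = 158.5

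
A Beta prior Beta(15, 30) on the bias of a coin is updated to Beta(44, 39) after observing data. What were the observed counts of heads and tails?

A Beta(a, b) prior with s successes and f failures in binomial data gives a Beta(a+s, b+f) posterior.
So s = 44 − 15 = 29 and f = 39 − 30 = 9.

29 heads and 9 tails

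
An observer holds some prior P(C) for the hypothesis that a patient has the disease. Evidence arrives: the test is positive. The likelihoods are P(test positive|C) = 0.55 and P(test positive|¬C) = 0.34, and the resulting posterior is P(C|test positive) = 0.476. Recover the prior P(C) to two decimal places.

P(C) = 0.36

Bayes' rule in odds form gives O(C|E) = O(C)·[P(E|C)/P(E|¬C)], hence O(C) = O(C|E)/LR.
Posterior odds = 0.476/(1−0.476) = 0.9084. LR = 0.55/0.34 = 1.6176.
Prior odds = 0.9084/1.6176 = 0.5616, so P(C) = 0.5616/(1+0.5616) ≈ 0.36.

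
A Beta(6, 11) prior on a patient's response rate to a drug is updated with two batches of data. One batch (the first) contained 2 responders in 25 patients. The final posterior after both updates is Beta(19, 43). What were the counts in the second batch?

Sequential conjugate updates are equivalent to a single update on the pooled data, so total successes = posterior α − prior α and total failures = posterior β − prior β.
Total across both batches: 19−6=13 responders, 43−11=32 non-responders.
Subtract the first batch: 13−2=11 responders and 32−23=9 non-responders.

11 responders and 9 non-responders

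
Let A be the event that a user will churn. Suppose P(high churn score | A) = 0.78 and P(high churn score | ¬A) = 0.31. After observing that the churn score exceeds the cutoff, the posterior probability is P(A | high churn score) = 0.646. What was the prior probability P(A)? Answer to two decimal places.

P(A) = 0.42

Bayes' rule in odds form gives O(A|E) = O(A)·[P(E|A)/P(E|¬A)], hence O(A) = O(A|E)/LR.
Posterior odds = 0.646/(1−0.646) = 1.8249. LR = 0.78/0.31 = 2.5161.
Prior odds = 1.8249/2.5161 = 0.7253, so P(A) = 0.7253/(1+0.7253) ≈ 0.42.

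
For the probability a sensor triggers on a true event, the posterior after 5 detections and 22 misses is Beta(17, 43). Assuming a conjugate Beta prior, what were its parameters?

Beta(12, 21)

Under Beta–binomial conjugacy the posterior parameters are (a+s, b+f).
Subtract the data counts: 17−5=12, 43−22=21.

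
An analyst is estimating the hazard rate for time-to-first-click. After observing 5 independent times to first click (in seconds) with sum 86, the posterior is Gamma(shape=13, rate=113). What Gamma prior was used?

For an exponential likelihood with a Gamma(α, β) prior on the rate, n observations with total T give posterior Gamma(α+n, β+T).
So α = 13 − 5 = 8 and β = 113 − 86 = 27.

Gamma(shape=8, rate=27)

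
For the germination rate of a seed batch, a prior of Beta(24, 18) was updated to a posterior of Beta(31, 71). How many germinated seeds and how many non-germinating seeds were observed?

7 germinated seeds and 53 non-germinating seeds

A Beta(α, β) prior with s successes and f failures in binomial data gives a Beta(α+s, β+f) posterior.
Match parameters: s=31−24=7, f=71−18=53.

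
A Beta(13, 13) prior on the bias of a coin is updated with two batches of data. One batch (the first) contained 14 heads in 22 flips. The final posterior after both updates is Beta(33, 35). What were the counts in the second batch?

Because Beta–binomial updating is additive in the counts, the combined data contributed (α_post−α_prior, β_post−β_prior) successes and failures.
Total across both batches: 33−13=20 heads, 35−13=22 tails.
Subtract the first batch: 20−14=6 heads and 22−8=14 tails.

6 heads and 14 tails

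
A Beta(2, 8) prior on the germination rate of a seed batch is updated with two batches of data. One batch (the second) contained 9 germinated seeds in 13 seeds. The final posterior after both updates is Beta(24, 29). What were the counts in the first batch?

Sequential conjugate updates are equivalent to a single update on the pooled data, so total successes = posterior α − prior α and total failures = posterior β − prior β.
Total across both batches: 24−2=22 germinated seeds, 29−8=21 non-germinating seeds.
Subtract the second batch: 22−9=13 germinated seeds and 21−4=17 non-germinating seeds.

13 germinated seeds and 17 non-germinating seeds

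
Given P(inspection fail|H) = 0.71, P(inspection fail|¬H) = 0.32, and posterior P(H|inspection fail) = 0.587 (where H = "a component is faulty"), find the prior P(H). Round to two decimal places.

In odds form, posterior odds = prior odds × likelihood ratio, so prior odds = posterior odds ÷ LR.
Posterior odds = 0.587/(1−0.587) = 1.4213. LR = 0.71/0.32 = 2.2188.
Prior odds = 1.4213/2.2188 = 0.6406, so P(H) = 0.6406/(1+0.6406) ≈ 0.39.

P(H) = 0.39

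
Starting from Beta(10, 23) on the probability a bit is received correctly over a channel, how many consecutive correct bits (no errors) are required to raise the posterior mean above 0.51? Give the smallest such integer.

k = 14

After k correct bits and 0 errors the posterior is Beta(10+k, 23), with mean (10+k)/(10+23+k).
Set (10+k)/(33+k) > 0.51 and solve: k > (0.51·33 − 10)/(1 − 0.51) = 13.939.
The smallest integer exceeding 13.939 is 14.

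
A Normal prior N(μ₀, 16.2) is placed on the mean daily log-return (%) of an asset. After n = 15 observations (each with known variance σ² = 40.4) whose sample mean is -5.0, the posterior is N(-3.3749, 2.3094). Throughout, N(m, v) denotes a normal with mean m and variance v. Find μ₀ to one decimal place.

μ₀ = 6.4

The posterior mean is a precision-weighted average: μ_n = (τ₀μ₀ + τ_data·x̄)/(τ₀+τ_data), with τ₀=1/σ₀² and τ_data=n/σ².
Here τ₀ = 1/16.2 = 0.061728 and τ_data = 15/40.4 = 0.371287, so τ_n = 0.433015.
Rearranging for μ₀: μ₀ = (μ_n·τ_n − τ_data·x̄)/τ₀ = (-3.3749·0.433015 − 0.371287·-5.0) / 0.061728 = 0.395053/0.061728 ≈ 6.4.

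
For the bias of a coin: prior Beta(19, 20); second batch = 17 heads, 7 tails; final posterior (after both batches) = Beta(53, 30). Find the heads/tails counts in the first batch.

17 heads and 3 tails

Because Beta–binomial updating is additive in the counts, the combined data contributed (α_post−α_prior, β_post−β_prior) successes and failures.
Total across both batches: 53−19=34 heads, 30−20=10 tails.
Subtract the second batch: 34−17=17 heads and 10−7=3 tails.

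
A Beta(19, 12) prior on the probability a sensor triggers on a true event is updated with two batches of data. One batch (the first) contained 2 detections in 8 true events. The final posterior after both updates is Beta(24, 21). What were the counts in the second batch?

Because Beta–binomial updating is additive in the counts, the combined data contributed (α_post−α_prior, β_post−β_prior) successes and failures.
Total across both batches: 24−19=5 detections, 21−12=9 misses.
Subtract the first batch: 5−2=3 detections and 9−6=3 misses.

3 detections and 3 misses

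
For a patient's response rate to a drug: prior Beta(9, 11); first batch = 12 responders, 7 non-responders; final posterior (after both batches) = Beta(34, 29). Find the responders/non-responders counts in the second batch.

Because Beta–binomial updating is additive in the counts, the combined data contributed (α_post−α_prior, β_post−β_prior) successes and failures.
Total across both batches: 34−9=25 responders, 29−11=18 non-responders.
Subtract the first batch: 25−12=13 responders and 18−7=11 non-responders.

13 responders and 11 non-responders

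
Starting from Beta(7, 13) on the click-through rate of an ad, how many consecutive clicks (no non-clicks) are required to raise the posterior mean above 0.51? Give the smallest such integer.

k = 7

After k clicks and 0 non-clicks the posterior is Beta(7+k, 13), with mean (7+k)/(7+13+k).
Set (7+k)/(20+k) > 0.51 and solve: k > (0.51·20 − 7)/(1 − 0.51) = 6.531.
The smallest integer exceeding 6.531 is 7, and checking k=7: (14)/(27) = 0.5185 > 0.51.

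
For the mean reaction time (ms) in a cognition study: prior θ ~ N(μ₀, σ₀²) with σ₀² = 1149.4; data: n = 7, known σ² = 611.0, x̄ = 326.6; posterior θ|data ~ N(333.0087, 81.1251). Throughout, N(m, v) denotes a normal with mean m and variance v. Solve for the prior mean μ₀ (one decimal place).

μ₀ = 417.4

With known observation variance, the Normal–Normal posterior has precision τ_n = τ₀ + n/σ² and mean μ_n = (τ₀μ₀ + (n/σ²)x̄)/τ_n.
Here τ₀ = 1/1149.4 = 0.000870 and τ_data = 7/611.0 = 0.011457, so τ_n = 0.012327.
Rearranging for μ₀: μ₀ = (μ_n·τ_n − τ_data·x̄)/τ₀ = (333.0087·0.012327 − 0.011457·326.6) / 0.000870 = 0.363142/0.000870 ≈ 417.4.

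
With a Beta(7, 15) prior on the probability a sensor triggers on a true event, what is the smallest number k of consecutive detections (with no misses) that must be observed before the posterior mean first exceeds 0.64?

After k detections and 0 misses the posterior is Beta(7+k, 15), with mean (7+k)/(7+15+k).
Set (7+k)/(22+k) > 0.64 and solve: k > (0.64·22 − 7)/(1 − 0.64) = 19.667.
The smallest integer exceeding 19.667 is 20.

k = 20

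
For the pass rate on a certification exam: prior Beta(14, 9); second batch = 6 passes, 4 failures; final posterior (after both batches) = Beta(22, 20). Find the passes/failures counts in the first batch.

Sequential conjugate updates are equivalent to a single update on the pooled data, so total successes = posterior α − prior α and total failures = posterior β − prior β.
Total across both batches: 22−14=8 passes, 20−9=11 failures.
Subtract the second batch: 8−6=2 passes and 11−4=7 failures.

2 passes and 7 failures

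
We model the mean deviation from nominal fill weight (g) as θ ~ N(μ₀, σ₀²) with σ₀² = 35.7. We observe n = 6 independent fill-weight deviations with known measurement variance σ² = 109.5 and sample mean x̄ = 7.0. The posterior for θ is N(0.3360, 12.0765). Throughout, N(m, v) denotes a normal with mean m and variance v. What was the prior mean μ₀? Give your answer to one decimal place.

μ₀ = -12.7

The posterior mean is a precision-weighted average: μ_n = (τ₀μ₀ + τ_data·x̄)/(τ₀+τ_data), with τ₀=1/σ₀² and τ_data=n/σ².
Here τ₀ = 1/35.7 = 0.028011 and τ_data = 6/109.5 = 0.054795, so τ_n = 0.082806.
Rearranging for μ₀: μ₀ = (μ_n·τ_n − τ_data·x̄)/τ₀ = (0.3360·0.082806 − 0.054795·7.0) / 0.028011 = -0.355742/0.028011 ≈ -12.7.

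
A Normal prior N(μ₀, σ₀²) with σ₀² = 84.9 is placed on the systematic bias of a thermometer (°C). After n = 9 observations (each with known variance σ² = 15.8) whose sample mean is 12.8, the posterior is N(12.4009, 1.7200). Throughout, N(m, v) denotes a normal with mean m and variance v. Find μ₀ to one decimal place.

With known observation variance, the Normal–Normal posterior has precision τ_n = τ₀ + n/σ² and mean μ_n = (τ₀μ₀ + (n/σ²)x̄)/τ_n.
Here τ₀ = 1/84.9 = 0.011779 and τ_data = 9/15.8 = 0.569620, so τ_n = 0.581399.
Rearranging for μ₀: μ₀ = (μ_n·τ_n − τ_data·x̄)/τ₀ = (12.4009·0.581399 − 0.569620·12.8) / 0.011779 = -0.081265/0.011779 ≈ -6.9.

μ₀ = -6.9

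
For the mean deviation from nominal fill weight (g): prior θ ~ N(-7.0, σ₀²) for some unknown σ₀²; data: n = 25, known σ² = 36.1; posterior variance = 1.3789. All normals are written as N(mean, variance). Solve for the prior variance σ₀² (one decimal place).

Posterior precision equals prior precision plus data precision: 1/σ_n² = 1/σ₀² + n/σ².
So 1/σ₀² = 1/1.3789 − 25/36.1 = 0.725216 − 0.692521 = 0.032695.
Hence σ₀² = 1/0.032695 ≈ 30.6.

σ₀² = 30.6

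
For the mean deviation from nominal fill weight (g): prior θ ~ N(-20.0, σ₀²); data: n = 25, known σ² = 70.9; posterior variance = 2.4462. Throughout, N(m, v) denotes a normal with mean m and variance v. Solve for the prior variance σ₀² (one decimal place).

Posterior precision equals prior precision plus data precision: 1/σ_n² = 1/σ₀² + n/σ².
So 1/σ₀² = 1/2.4462 − 25/70.9 = 0.408797 − 0.352609 = 0.056188.
Hence σ₀² = 1/0.056188 ≈ 17.8.

σ₀² = 17.8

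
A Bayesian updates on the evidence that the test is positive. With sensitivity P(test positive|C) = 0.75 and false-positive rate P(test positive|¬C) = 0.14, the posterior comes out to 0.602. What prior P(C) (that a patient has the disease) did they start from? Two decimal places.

P(C) = 0.22

In odds form, posterior odds = prior odds × likelihood ratio, so prior odds = posterior odds ÷ LR.
Posterior odds = 0.602/(1−0.602) = 1.5126. LR = 0.75/0.14 = 5.3571.
Prior odds = 1.5126/5.3571 = 0.2824, so P(C) = 0.2824/(1+0.2824) ≈ 0.22.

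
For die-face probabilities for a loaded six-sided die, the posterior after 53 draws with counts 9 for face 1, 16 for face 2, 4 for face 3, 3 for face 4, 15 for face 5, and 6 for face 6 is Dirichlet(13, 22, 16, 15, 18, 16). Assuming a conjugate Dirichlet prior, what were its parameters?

Dirichlet(4, 6, 12, 12, 3, 10)

For a Dirichlet(α) prior with multinomial counts c, the posterior is Dirichlet(α + c) componentwise.
Subtract each count from the matching posterior parameter: 13−9=4, 22−16=6, 16−4=12, 15−3=12, 18−15=3, 16−6=10.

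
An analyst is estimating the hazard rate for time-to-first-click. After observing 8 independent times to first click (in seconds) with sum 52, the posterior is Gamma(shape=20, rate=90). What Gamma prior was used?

Gamma(shape=12, rate=38)

Gamma–exponential conjugacy: posterior shape = α + n, posterior rate = β + Σtᵢ.
So α = 20 − 8 = 12 and β = 90 − 52 = 38.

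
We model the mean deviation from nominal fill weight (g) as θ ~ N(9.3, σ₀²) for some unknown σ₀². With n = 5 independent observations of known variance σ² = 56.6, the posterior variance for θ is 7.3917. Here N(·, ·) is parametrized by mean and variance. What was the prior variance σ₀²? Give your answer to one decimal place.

Posterior precision equals prior precision plus data precision: 1/σ_n² = 1/σ₀² + n/σ².
So 1/σ₀² = 1/7.3917 − 5/56.6 = 0.135287 − 0.088339 = 0.046948.
Hence σ₀² = 1/0.046948 ≈ 21.3.

σ₀² = 21.3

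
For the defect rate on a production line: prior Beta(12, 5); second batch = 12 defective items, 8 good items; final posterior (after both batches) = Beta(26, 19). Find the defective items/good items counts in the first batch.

Sequential conjugate updates are equivalent to a single update on the pooled data, so total successes = posterior α − prior α and total failures = posterior β − prior β.
Total across both batches: 26−12=14 defective items, 19−5=14 good items.
Subtract the second batch: 14−12=2 defective items and 14−8=6 good items.

2 defective items and 6 good items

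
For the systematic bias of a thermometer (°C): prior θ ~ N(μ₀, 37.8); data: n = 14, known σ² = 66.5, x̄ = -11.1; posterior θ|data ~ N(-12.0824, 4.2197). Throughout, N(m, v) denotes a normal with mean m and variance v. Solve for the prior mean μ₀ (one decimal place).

μ₀ = -19.9

The posterior mean is a precision-weighted average: μ_n = (τ₀μ₀ + τ_data·x̄)/(τ₀+τ_data), with τ₀=1/σ₀² and τ_data=n/σ².
Here τ₀ = 1/37.8 = 0.026455 and τ_data = 14/66.5 = 0.210526, so τ_n = 0.236981.
Rearranging for μ₀: μ₀ = (μ_n·τ_n − τ_data·x̄)/τ₀ = (-12.0824·0.236981 − 0.210526·-11.1) / 0.026455 = -0.526461/0.026455 ≈ -19.9.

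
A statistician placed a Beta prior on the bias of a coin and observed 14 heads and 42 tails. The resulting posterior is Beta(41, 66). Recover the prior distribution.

Beta(27, 24)

Under Beta–binomial conjugacy the posterior parameters are (a+s, b+f).
Subtract the data counts: 41−14=27, 66−42=24.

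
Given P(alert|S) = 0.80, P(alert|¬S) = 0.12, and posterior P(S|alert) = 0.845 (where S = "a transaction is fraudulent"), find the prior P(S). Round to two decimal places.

In odds form, posterior odds = prior odds × likelihood ratio, so prior odds = posterior odds ÷ LR.
Posterior odds = 0.845/(1−0.845) = 5.4516. LR = 0.80/0.12 = 6.6667.
Prior odds = 5.4516/6.6667 = 0.8177, so P(S) = 0.8177/(1+0.8177) ≈ 0.45.

P(S) = 0.45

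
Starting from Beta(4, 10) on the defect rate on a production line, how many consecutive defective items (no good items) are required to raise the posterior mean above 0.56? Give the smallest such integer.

k = 9

After k defective items and 0 good items the posterior is Beta(4+k, 10), with mean (4+k)/(4+10+k).
Set (4+k)/(14+k) > 0.56 and solve: k > (0.56·14 − 4)/(1 − 0.56) = 8.727.
The smallest integer exceeding 8.727 is 9, and checking k=9: (13)/(23) = 0.5652 > 0.56.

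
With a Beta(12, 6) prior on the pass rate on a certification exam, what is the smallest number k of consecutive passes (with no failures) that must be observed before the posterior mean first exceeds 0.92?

After k passes and 0 failures the posterior is Beta(12+k, 6), with mean (12+k)/(12+6+k).
Set (12+k)/(18+k) > 0.92 and solve: k > (0.92·18 − 12)/(1 − 0.92) = 57.000.
The smallest integer exceeding 57.000 is 58, and checking k=58: (70)/(76) = 0.9211 > 0.92.

k = 58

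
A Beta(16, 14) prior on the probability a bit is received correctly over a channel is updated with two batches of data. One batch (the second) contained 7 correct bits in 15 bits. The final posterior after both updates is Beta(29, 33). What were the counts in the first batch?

Sequential conjugate updates are equivalent to a single update on the pooled data, so total successes = posterior α − prior α and total failures = posterior β − prior β.
Total across both batches: 29−16=13 correct bits, 33−14=19 errors.
Subtract the second batch: 13−7=6 correct bits and 19−8=11 errors.

6 correct bits and 11 errors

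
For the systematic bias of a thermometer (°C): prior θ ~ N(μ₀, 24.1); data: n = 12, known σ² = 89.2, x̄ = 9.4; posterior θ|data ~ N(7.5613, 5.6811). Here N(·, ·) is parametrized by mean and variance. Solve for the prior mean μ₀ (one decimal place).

μ₀ = 1.6

The posterior mean is a precision-weighted average: μ_n = (τ₀μ₀ + τ_data·x̄)/(τ₀+τ_data), with τ₀=1/σ₀² and τ_data=n/σ².
Here τ₀ = 1/24.1 = 0.041494 and τ_data = 12/89.2 = 0.134529, so τ_n = 0.176023.
Rearranging for μ₀: μ₀ = (μ_n·τ_n − τ_data·x̄)/τ₀ = (7.5613·0.176023 − 0.134529·9.4) / 0.041494 = 0.066390/0.041494 ≈ 1.6.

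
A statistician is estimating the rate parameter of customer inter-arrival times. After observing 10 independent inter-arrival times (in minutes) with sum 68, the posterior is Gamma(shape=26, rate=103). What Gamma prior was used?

Gamma(shape=16, rate=35)

Gamma–exponential conjugacy: posterior shape = α + n, posterior rate = β + Σtᵢ.
So α = 26 − 10 = 16 and β = 103 − 68 = 35.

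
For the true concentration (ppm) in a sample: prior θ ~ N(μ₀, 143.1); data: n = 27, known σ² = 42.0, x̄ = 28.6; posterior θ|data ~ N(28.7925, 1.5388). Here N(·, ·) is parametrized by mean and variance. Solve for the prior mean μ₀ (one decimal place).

The posterior mean is a precision-weighted average: μ_n = (τ₀μ₀ + τ_data·x̄)/(τ₀+τ_data), with τ₀=1/σ₀² and τ_data=n/σ².
Here τ₀ = 1/143.1 = 0.006988 and τ_data = 27/42.0 = 0.642857, so τ_n = 0.649845.
Rearranging for μ₀: μ₀ = (μ_n·τ_n − τ_data·x̄)/τ₀ = (28.7925·0.649845 − 0.642857·28.6) / 0.006988 = 0.324952/0.006988 ≈ 46.5.

μ₀ = 46.5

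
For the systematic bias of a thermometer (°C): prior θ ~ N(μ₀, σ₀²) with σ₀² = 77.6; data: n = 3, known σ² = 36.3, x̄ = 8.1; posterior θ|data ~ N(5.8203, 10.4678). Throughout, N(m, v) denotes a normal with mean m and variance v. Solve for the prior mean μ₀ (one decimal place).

μ₀ = -8.8

The posterior mean is a precision-weighted average: μ_n = (τ₀μ₀ + τ_data·x̄)/(τ₀+τ_data), with τ₀=1/σ₀² and τ_data=n/σ².
Here τ₀ = 1/77.6 = 0.012887 and τ_data = 3/36.3 = 0.082645, so τ_n = 0.095532.
Rearranging for μ₀: μ₀ = (μ_n·τ_n − τ_data·x̄)/τ₀ = (5.8203·0.095532 − 0.082645·8.1) / 0.012887 = -0.113400/0.012887 ≈ -8.8.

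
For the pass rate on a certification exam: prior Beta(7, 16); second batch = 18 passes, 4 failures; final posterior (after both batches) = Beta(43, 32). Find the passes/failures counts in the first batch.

Because Beta–binomial updating is additive in the counts, the combined data contributed (α_post−α_prior, β_post−β_prior) successes and failures.
Total across both batches: 43−7=36 passes, 32−16=16 failures.
Subtract the second batch: 36−18=18 passes and 16−4=12 failures.

18 passes and 12 failures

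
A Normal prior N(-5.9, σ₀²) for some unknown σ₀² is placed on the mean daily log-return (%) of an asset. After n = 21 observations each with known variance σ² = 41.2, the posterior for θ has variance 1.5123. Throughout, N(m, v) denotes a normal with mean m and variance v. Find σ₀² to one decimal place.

σ₀² = 6.6

Posterior precision equals prior precision plus data precision: 1/σ_n² = 1/σ₀² + n/σ².
So 1/σ₀² = 1/1.5123 − 21/41.2 = 0.661244 − 0.509709 = 0.151535.
Hence σ₀² = 1/0.151535 ≈ 6.6.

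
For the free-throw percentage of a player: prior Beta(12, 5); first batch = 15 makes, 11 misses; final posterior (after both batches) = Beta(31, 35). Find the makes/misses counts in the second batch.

Sequential conjugate updates are equivalent to a single update on the pooled data, so total successes = posterior α − prior α and total failures = posterior β − prior β.
Total across both batches: 31−12=19 makes, 35−5=30 misses.
Subtract the first batch: 19−15=4 makes and 30−11=19 misses.

4 makes and 19 misses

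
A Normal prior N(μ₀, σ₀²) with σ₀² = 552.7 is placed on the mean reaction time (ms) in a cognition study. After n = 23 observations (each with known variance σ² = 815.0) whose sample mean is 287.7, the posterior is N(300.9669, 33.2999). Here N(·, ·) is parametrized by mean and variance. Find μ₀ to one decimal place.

With known observation variance, the Normal–Normal posterior has precision τ_n = τ₀ + n/σ² and mean μ_n = (τ₀μ₀ + (n/σ²)x̄)/τ_n.
Here τ₀ = 1/552.7 = 0.001809 and τ_data = 23/815.0 = 0.028221, so τ_n = 0.030030.
Rearranging for μ₀: μ₀ = (μ_n·τ_n − τ_data·x̄)/τ₀ = (300.9669·0.030030 − 0.028221·287.7) / 0.001809 = 0.918854/0.001809 ≈ 507.9.

μ₀ = 507.9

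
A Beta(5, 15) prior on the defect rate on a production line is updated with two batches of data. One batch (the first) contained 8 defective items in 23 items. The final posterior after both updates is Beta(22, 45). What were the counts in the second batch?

9 defective items and 15 good items

Because Beta–binomial updating is additive in the counts, the combined data contributed (α_post−α_prior, β_post−β_prior) successes and failures.
Total across both batches: 22−5=17 defective items, 45−15=30 good items.
Subtract the first batch: 17−8=9 defective items and 30−15=15 good items.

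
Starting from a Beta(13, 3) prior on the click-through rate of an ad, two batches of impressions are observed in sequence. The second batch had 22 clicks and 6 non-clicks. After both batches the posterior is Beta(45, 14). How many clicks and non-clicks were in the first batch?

10 clicks and 5 non-clicks

Because Beta–binomial updating is additive in the counts, the combined data contributed (α_post−α_prior, β_post−β_prior) successes and failures.
Total across both batches: 45−13=32 clicks, 14−3=11 non-clicks.
Subtract the second batch: 32−22=10 clicks and 11−6=5 non-clicks.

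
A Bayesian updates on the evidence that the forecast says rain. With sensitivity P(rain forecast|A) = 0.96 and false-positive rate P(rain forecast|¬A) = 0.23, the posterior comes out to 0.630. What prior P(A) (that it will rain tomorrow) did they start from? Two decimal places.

P(A) = 0.29

In odds form, posterior odds = prior odds × likelihood ratio, so prior odds = posterior odds ÷ LR.
Posterior odds = 0.630/(1−0.630) = 1.7027. LR = 0.96/0.23 = 4.1739.
Prior odds = 1.7027/4.1739 = 0.4079, so P(A) = 0.4079/(1+0.4079) ≈ 0.29.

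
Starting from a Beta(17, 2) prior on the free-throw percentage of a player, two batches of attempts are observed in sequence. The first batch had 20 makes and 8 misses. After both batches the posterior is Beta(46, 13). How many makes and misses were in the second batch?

9 makes and 3 misses

Because Beta–binomial updating is additive in the counts, the combined data contributed (α_post−α_prior, β_post−β_prior) successes and failures.
Total across both batches: 46−17=29 makes, 13−2=11 misses.
Subtract the first batch: 29−20=9 makes and 11−8=3 misses.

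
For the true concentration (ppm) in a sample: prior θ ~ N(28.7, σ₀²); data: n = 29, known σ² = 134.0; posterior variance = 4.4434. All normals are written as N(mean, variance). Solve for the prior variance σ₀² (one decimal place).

Posterior precision equals prior precision plus data precision: 1/σ_n² = 1/σ₀² + n/σ².
So 1/σ₀² = 1/4.4434 − 29/134.0 = 0.225053 − 0.216418 = 0.008635.
Hence σ₀² = 1/0.008635 ≈ 115.8.

σ₀² = 115.8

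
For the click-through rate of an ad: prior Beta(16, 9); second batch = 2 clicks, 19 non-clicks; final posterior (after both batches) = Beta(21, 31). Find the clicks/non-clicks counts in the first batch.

Sequential conjugate updates are equivalent to a single update on the pooled data, so total successes = posterior α − prior α and total failures = posterior β − prior β.
Total across both batches: 21−16=5 clicks, 31−9=22 non-clicks.
Subtract the second batch: 5−2=3 clicks and 22−19=3 non-clicks.

3 clicks and 3 non-clicks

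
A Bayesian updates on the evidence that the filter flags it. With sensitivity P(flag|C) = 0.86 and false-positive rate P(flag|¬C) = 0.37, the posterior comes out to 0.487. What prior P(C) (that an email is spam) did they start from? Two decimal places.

In odds form, posterior odds = prior odds × likelihood ratio, so prior odds = posterior odds ÷ LR.
Posterior odds = 0.487/(1−0.487) = 0.9493. LR = 0.86/0.37 = 2.3243.
Prior odds = 0.9493/2.3243 = 0.4084, so P(C) = 0.4084/(1+0.4084) ≈ 0.29.

P(C) = 0.29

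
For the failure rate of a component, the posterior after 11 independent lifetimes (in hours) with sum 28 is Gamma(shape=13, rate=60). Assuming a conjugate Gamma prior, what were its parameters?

Gamma–exponential conjugacy: posterior shape = α + n, posterior rate = β + Σtᵢ.
So α = 13 − 11 = 2 and β = 60 − 28 = 32.

Gamma(shape=2, rate=32)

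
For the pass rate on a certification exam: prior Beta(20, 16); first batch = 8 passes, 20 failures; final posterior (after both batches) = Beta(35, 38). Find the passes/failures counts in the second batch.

7 passes and 2 failures

Sequential conjugate updates are equivalent to a single update on the pooled data, so total successes = posterior α − prior α and total failures = posterior β − prior β.
Total across both batches: 35−20=15 passes, 38−16=22 failures.
Subtract the first batch: 15−8=7 passes and 22−20=2 failures.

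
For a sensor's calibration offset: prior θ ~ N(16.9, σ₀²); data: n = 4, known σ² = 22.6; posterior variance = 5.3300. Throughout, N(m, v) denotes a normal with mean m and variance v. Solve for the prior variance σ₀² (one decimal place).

Posterior precision equals prior precision plus data precision: 1/σ_n² = 1/σ₀² + n/σ².
So 1/σ₀² = 1/5.3300 − 4/22.6 = 0.187617 − 0.176991 = 0.010626.
Hence σ₀² = 1/0.010626 ≈ 94.1.

σ₀² = 94.1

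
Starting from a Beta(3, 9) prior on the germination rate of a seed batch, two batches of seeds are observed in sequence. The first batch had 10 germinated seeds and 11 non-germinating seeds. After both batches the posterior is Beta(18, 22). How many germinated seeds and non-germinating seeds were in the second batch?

5 germinated seeds and 2 non-germinating seeds

Sequential conjugate updates are equivalent to a single update on the pooled data, so total successes = posterior α − prior α and total failures = posterior β − prior β.
Total across both batches: 18−3=15 germinated seeds, 22−9=13 non-germinating seeds.
Subtract the first batch: 15−10=5 germinated seeds and 13−11=2 non-germinating seeds.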